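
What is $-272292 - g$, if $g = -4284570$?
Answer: $4012278$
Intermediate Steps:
$-272292 - g = -272292 - -4284570 = -272292 + 4284570 = 4012278$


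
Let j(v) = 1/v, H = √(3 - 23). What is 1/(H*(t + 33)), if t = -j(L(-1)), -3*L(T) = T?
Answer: -I*√5/300 ≈ -0.0074536*I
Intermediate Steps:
L(T) = -T/3
H = 2*I*√5 (H = √(-20) = 2*I*√5 ≈ 4.4721*I)
t = -3 (t = -1/((-⅓*(-1))) = -1/⅓ = -1*3 = -3)
1/(H*(t + 33)) = 1/((2*I*√5)*(-3 + 33)) = 1/((2*I*√5)*30) = 1/(60*I*√5) = -I*√5/300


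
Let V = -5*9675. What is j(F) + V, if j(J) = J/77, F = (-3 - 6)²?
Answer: -3724794/77 ≈ -48374.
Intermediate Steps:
F = 81 (F = (-9)² = 81)
j(J) = J/77 (j(J) = J*(1/77) = J/77)
V = -48375
j(F) + V = (1/77)*81 - 48375 = 81/77 - 48375 = -3724794/77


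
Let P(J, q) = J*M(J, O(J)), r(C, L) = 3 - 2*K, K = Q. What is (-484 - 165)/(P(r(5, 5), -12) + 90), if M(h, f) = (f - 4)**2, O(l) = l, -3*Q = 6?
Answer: -649/153 ≈ -4.2418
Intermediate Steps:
Q = -2 (Q = -1/3*6 = -2)
K = -2
M(h, f) = (-4 + f)**2
r(C, L) = 7 (r(C, L) = 3 - 2*(-2) = 3 + 4 = 7)
P(J, q) = J*(-4 + J)**2
(-484 - 165)/(P(r(5, 5), -12) + 90) = (-484 - 165)/(7*(-4 + 7)**2 + 90) = -649/(7*3**2 + 90) = -649/(7*9 + 90) = -649/(63 + 90) = -649/153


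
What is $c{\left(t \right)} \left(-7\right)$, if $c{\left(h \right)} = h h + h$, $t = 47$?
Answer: $-15792$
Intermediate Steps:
$c{\left(h \right)} = h + h^{2}$ ($c{\left(h \right)} = h^{2} + h = h + h^{2}$)
$c{\left(t \right)} \left(-7\right) = 47 \left(1 + 47\right) \left(-7\right) = 47 \cdot 48 \left(-7\right) = 2256 \left(-7\right) = -15792$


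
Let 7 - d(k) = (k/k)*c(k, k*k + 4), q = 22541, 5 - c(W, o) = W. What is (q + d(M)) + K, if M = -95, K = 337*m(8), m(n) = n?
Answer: 25144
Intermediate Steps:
c(W, o) = 5 - W
K = 2696 (K = 337*8 = 2696)
d(k) = 2 + k (d(k) = 7 - k/k*(5 - k) = 7 - (5 - k) = 7 + (-5 + k) = 2 + k)
(q + d(M)) + K = (22541 + (2 - 95)) + 2696 = (22541 - 93) + 2696 = 22448 + 2696 = 25144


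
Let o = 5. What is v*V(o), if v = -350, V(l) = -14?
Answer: 4900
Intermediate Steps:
v*V(o) = -350*(-14) = 4900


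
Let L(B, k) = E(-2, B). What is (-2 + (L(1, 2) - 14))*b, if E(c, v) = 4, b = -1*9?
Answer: 108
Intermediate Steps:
b = -9
L(B, k) = 4
(-2 + (L(1, 2) - 14))*b = (-2 + (4 - 14))*(-9) = (-2 - 10)*(-9) = -12*(-9) = 108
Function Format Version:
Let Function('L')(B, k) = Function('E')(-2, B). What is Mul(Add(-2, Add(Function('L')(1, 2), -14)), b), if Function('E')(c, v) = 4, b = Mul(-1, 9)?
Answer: 108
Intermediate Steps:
b = -9
Function('L')(B, k) = 4
Mul(Add(-2, Add(Function('L')(1, 2), -14)), b) = Mul(Add(-2, Add(4, -14)), -9) = Mul(Add(-2, -10), -9) = Mul(-12, -9) = 108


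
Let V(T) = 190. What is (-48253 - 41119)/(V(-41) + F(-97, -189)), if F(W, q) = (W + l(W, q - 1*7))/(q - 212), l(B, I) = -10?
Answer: -35838172/76297 ≈ -469.72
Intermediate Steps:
F(W, q) = (-10 + W)/(-212 + q) (F(W, q) = (W - 10)/(q - 212) = (-10 + W)/(-212 + q))
(-48253 - 41119)/(V(-41) + F(-97, -189)) = (-48253 - 41119)/(190 + (-10 - 97)/(-212 - 189)) = -89372/(190 - 107/(-401)) = -89372/(190 - 1/401*(-107)) = -89372/(190 + 107/401) = -89372/76297/401 = -89372*401/76297 = -35838172/76297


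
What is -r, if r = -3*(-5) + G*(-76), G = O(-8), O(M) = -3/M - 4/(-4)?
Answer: 179/2 ≈ 89.500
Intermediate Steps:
O(M) = 1 - 3/M (O(M) = -3/M - 4*(-1/4) = -3/M + 1 = 1 - 3/M)
G = 11/8 (G = (-3 - 8)/(-8) = -1/8*(-11) = 11/8 ≈ 1.3750)
r = -179/2 (r = -3*(-5) + (11/8)*(-76) = 15 - 209/2 = -179/2 ≈ -89.500)
-r = -1*(-179/2) = 179/2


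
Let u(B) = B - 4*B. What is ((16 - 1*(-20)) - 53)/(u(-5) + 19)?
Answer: -½ ≈ -0.50000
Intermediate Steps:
u(B) = -3*B
((16 - 1*(-20)) - 53)/(u(-5) + 19) = ((16 - 1*(-20)) - 53)/(-3*(-5) + 19) = ((16 + 20) - 53)/(15 + 19) = (36 - 53)/34 = -17*1/34 = -½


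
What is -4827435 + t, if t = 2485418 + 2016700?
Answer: -325317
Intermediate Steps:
t = 4502118
-4827435 + t = -4827435 + 4502118 = -325317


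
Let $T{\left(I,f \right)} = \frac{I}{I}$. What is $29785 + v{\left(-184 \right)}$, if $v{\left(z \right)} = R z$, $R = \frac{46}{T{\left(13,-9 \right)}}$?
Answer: $21321$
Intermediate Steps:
$T{\left(I,f \right)} = 1$
$R = 46$ ($R = \frac{46}{1} = 46 \cdot 1 = 46$)
$v{\left(z \right)} = 46 z$
$29785 + v{\left(-184 \right)} = 29785 + 46 \left(-184\right) = 29785 - 8464 = 21321$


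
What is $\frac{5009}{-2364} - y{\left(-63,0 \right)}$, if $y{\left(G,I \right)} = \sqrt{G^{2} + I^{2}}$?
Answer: $- \frac{153941}{2364} \approx -65.119$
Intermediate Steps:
$\frac{5009}{-2364} - y{\left(-63,0 \right)} = \frac{5009}{-2364} - \sqrt{\left(-63\right)^{2} + 0^{2}} = 5009 \left(- \frac{1}{2364}\right) - \sqrt{3969 + 0} = - \frac{5009}{2364} - \sqrt{3969} = - \frac{5009}{2364} - 63 = - \frac{153941}{2364}$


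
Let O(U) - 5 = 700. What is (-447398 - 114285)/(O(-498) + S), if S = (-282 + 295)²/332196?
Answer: -186588845868/234198349 ≈ -796.71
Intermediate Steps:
O(U) = 705 (O(U) = 5 + 700 = 705)
S = 169/332196 (S = 13²*(1/332196) = 169*(1/332196) = 169/332196 ≈ 0.00050874)
(-447398 - 114285)/(O(-498) + S) = (-447398 - 114285)/(705 + 169/332196) = -561683/234198349/332196 = -561683*332196/234198349 = -186588845868/234198349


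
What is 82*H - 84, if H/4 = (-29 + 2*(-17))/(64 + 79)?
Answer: -32676/143 ≈ -228.50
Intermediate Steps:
H = -252/143 (H = 4*((-29 + 2*(-17))/(64 + 79)) = 4*((-29 - 34)/143) = 4*(-63*1/143) = 4*(-63/143) = -252/143 ≈ -1.7622)
82*H - 84 = 82*(-252/143) - 84 = -20664/143 - 84 = -32676/143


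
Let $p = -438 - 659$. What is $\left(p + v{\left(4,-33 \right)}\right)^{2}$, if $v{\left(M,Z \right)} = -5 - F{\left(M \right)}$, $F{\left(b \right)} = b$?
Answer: $1223236$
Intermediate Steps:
$p = -1097$
$v{\left(M,Z \right)} = -5 - M$
$\left(p + v{\left(4,-33 \right)}\right)^{2} = \left(-1097 - 9\right)^{2} = \left(-1106\right)^{2} = 1223236$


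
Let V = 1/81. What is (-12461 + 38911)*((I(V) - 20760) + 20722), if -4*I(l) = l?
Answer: -162839425/162 ≈ -1.0052e+6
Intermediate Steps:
V = 1/81 ≈ 0.012346
I(l) = -l/4
(-12461 + 38911)*((I(V) - 20760) + 20722) = (-12461 + 38911)*((-¼*1/81 - 20760) + 20722) = 26450*((-1/324 - 20760) + 20722) = 26450*(-6726241/324 + 20722) = 26450*(-12313/324) = -162839425/162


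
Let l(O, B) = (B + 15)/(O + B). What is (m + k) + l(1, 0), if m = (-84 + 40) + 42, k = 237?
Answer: 250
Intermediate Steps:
m = -2 (m = -44 + 42 = -2)
l(O, B) = (15 + B)/(B + O)
(m + k) + l(1, 0) = (-2 + 237) + (15 + 0)/(0 + 1) = 235 + 15/1 = 235 + 1*15 = 235 + 15 = 250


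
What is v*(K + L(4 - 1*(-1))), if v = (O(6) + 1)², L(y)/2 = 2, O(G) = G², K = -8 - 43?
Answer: -64343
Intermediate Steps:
K = -51
L(y) = 4 (L(y) = 2*2 = 4)
v = 1369 (v = (6² + 1)² = (36 + 1)² = 37² = 1369)
v*(K + L(4 - 1*(-1))) = 1369*(-51 + 4) = 1369*(-47) = -64343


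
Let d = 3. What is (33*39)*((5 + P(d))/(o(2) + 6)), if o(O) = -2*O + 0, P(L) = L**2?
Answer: 9009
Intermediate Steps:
o(O) = -2*O
(33*39)*((5 + P(d))/(o(2) + 6)) = (33*39)*((5 + 3**2)/(-2*2 + 6)) = 1287*((5 + 9)/(-4 + 6)) = 1287*(14/2) = 1287*(14*(1/2)) = 1287*7 = 9009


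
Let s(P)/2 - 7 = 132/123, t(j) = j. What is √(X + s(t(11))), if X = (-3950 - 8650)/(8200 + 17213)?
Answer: √1887844366222/347311 ≈ 3.9561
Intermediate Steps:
s(P) = 662/41 (s(P) = 14 + 2*(132/123) = 14 + 2*(132*(1/123)) = 14 + 2*(44/41) = 14 + 88/41 = 662/41)
X = -4200/8471 (X = -12600/25413 = -12600*1/25413 = -4200/8471 ≈ -0.49581)
√(X + s(t(11))) = √(-4200/8471 + 662/41) = √(5435602/347311) = √1887844366222/347311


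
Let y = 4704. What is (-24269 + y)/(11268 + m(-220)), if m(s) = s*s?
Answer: -2795/8524 ≈ -0.32790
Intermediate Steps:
m(s) = s**2
(-24269 + y)/(11268 + m(-220)) = (-24269 + 4704)/(11268 + (-220)**2) = -19565/(11268 + 48400) = -19565/59668 = -19565*1/59668 = -2795/8524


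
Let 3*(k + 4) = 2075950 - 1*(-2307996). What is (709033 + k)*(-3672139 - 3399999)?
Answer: -46046923898554/3 ≈ -1.5349e+13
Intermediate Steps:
k = 4383934/3 (k = -4 + (2075950 - 1*(-2307996))/3 = -4 + (2075950 + 2307996)/3 = -4 + (1/3)*4383946 = -4 + 4383946/3 = 4383934/3 ≈ 1.4613e+6)
(709033 + k)*(-3672139 - 3399999) = (709033 + 4383934/3)*(-3672139 - 3399999) = (6511033/3)*(-7072138) = -46046923898554/3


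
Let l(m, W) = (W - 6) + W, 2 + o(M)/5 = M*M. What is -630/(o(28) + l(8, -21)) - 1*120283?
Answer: -232266788/1931 ≈ -1.2028e+5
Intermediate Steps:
o(M) = -10 + 5*M**2 (o(M) = -10 + 5*(M*M) = -10 + 5*M**2)
l(m, W) = -6 + 2*W (l(m, W) = (-6 + W) + W = -6 + 2*W)
-630/(o(28) + l(8, -21)) - 1*120283 = -630/((-10 + 5*28**2) + (-6 + 2*(-21))) - 1*120283 = -630/((-10 + 5*784) + (-6 - 42)) - 120283 = -630/((-10 + 3920) - 48) - 120283 = -630/(3910 - 48) - 120283 = -630/3862 - 120283 = (1/3862)*(-630) - 120283 = -315/1931 - 120283 = -232266788/1931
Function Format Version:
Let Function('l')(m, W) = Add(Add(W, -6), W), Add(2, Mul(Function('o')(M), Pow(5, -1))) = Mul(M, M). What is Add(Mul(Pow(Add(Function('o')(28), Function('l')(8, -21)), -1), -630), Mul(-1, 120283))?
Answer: Rational(-232266788, 1931) ≈ -1.2028e+5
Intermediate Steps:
Function('o')(M) = Add(-10, Mul(5, Pow(M, 2))) (Function('o')(M) = Add(-10, Mul(5, Mul(M, M))) = Add(-10, Mul(5, Pow(M, 2))))
Function('l')(m, W) = Add(-6, Mul(2, W)) (Function('l')(m, W) = Add(Add(-6, W), W) = Add(-6, Mul(2, W)))
Add(Mul(Pow(Add(Function('o')(28), Function('l')(8, -21)), -1), -630), Mul(-1, 120283)) = Add(Mul(Pow(Add(Add(-10, Mul(5, Pow(28, 2))), Add(-6, Mul(2, -21))), -1), -630), Mul(-1, 120283)) = Add(Mul(Pow(Add(Add(-10, Mul(5, 784)), Add(-6, -42)), -1), -630), -120283) = Add(Mul(Pow(Add(Add(-10, 3920), -48), -1), -630), -120283) = Add(Mul(Pow(Add(3910, -48), -1), -630), -120283) = Add(Mul(Pow(3862, -1), -630), -120283) = Add(Mul(Rational(1, 3862), -630), -120283) = Add(Rational(-315, 1931), -120283) = Rational(-232266788, 1931)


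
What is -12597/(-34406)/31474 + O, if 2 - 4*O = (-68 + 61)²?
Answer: -3180999280/270723611 ≈ -11.750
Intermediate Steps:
O = -47/4 (O = ½ - (-68 + 61)²/4 = ½ - ¼*(-7)² = ½ - ¼*49 = ½ - 49/4 = -47/4 ≈ -11.750)
-12597/(-34406)/31474 + O = -12597/(-34406)/31474 - 47/4 = -12597*(-1/34406)*(1/31474) - 47/4 = (12597/34406)*(1/31474) - 47/4 = 12597/1082894444 - 47/4 = -3180999280/270723611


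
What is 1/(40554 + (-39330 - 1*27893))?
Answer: -1/26669 ≈ -3.7497e-5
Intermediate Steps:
1/(40554 + (-39330 - 1*27893)) = 1/(40554 + (-39330 - 27893)) = 1/(40554 - 67223) = 1/(-26669) = -1/26669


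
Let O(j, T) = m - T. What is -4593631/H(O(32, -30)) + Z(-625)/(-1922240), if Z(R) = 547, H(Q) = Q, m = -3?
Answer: -8830061268209/51900480 ≈ -1.7013e+5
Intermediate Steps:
O(j, T) = -3 - T
-4593631/H(O(32, -30)) + Z(-625)/(-1922240) = -4593631/(-3 - 1*(-30)) + 547/(-1922240) = -4593631/(-3 + 30) + 547*(-1/1922240) = -4593631/27 - 547/1922240 = -8830061268209/51900480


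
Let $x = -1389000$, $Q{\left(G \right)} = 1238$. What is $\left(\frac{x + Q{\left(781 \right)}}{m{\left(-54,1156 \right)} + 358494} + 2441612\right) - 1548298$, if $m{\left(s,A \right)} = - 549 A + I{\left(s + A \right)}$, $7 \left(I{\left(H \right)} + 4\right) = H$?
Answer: $\frac{862935461399}{965988} \approx 8.9332 \cdot 10^{5}$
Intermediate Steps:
$I{\left(H \right)} = -4 + \frac{H}{7}$
$m{\left(s,A \right)} = -4 - \frac{3842 A}{7} + \frac{s}{7}$ ($m{\left(s,A \right)} = - 549 A + \left(-4 + \frac{s + A}{7}\right) = - 549 A + \left(-4 + \frac{A + s}{7}\right) = - 549 A - \left(4 - \frac{A}{7} - \frac{s}{7}\right) = - 549 A + \left(-4 + \frac{A}{7} + \frac{s}{7}\right) = -4 - \frac{3842 A}{7} + \frac{s}{7}$)
$\left(\frac{x + Q{\left(781 \right)}}{m{\left(-54,1156 \right)} + 358494} + 2441612\right) - 1548298 = \left(\frac{-1389000 + 1238}{\left(-4 - \frac{4441352}{7} + \frac{1}{7} \left(-54\right)\right) + 358494} + 2441612\right) - 1548298 = \left(- \frac{1387762}{\left(-4 - \frac{4441352}{7} - \frac{54}{7}\right) + 358494} + 2441612\right) - 1548298 = \left(- \frac{1387762}{- \frac{4441434}{7} + 358494} + 2441612\right) - 1548298 = \left(- \frac{1387762}{- \frac{1931976}{7}} + 2441612\right) - 1548298 = \left(\left(-1387762\right) \left(- \frac{7}{1931976}\right) + 2441612\right) - 1548298 = \left(\frac{4857167}{965988} + 2441612\right) - 1548298 = \frac{2358572749823}{965988} - 1548298 = \frac{862935461399}{965988}$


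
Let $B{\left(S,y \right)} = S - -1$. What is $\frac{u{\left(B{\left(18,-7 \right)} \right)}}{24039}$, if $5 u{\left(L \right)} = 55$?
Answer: $\frac{11}{24039} \approx 0.00045759$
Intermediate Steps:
$B{\left(S,y \right)} = 1 + S$ ($B{\left(S,y \right)} = S + 1 = 1 + S$)
$u{\left(L \right)} = 11$ ($u{\left(L \right)} = \frac{1}{5} \cdot 55 = 11$)
$\frac{u{\left(B{\left(18,-7 \right)} \right)}}{24039} = \frac{11}{24039}$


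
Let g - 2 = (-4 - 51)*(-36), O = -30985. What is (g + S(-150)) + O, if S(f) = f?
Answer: -29153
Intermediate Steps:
g = 1982 (g = 2 + (-4 - 51)*(-36) = 2 - 55*(-36) = 2 + 1980 = 1982)
(g + S(-150)) + O = (1982 - 150) - 30985 = 1832 - 30985 = -29153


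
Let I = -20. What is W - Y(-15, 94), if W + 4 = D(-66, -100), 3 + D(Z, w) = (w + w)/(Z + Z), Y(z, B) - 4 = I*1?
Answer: 347/33 ≈ 10.515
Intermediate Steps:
Y(z, B) = -16 (Y(z, B) = 4 - 20*1 = 4 - 20 = -16)
D(Z, w) = -3 + w/Z (D(Z, w) = -3 + (w + w)/(Z + Z) = -3 + (2*w)/((2*Z)) = -3 + (2*w)*(1/(2*Z)) = -3 + w/Z)
W = -181/33 (W = -4 + (-3 - 100/(-66)) = -4 + (-3 - 100*(-1/66)) = -4 + (-3 + 50/33) = -4 - 49/33 = -181/33 ≈ -5.4848)
W - Y(-15, 94) = -181/33 - 1*(-16) = -181/33 + 16 = 347/33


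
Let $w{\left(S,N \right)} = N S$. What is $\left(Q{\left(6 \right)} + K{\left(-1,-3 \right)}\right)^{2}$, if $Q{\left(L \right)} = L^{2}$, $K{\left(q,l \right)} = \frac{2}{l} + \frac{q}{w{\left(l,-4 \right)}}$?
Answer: $\frac{19881}{16} \approx 1242.6$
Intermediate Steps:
$K{\left(q,l \right)} = \frac{2}{l} - \frac{q}{4 l}$ ($K{\left(q,l \right)} = \frac{2}{l} + \frac{q}{\left(-4\right) l} = \frac{2}{l} + q \left(- \frac{1}{4 l}\right) = \frac{2}{l} - \frac{q}{4 l}$)
$\left(Q{\left(6 \right)} + K{\left(-1,-3 \right)}\right)^{2} = \left(6^{2} + \frac{8 - -1}{4 \left(-3\right)}\right)^{2} = \left(36 + \frac{1}{4} \left(- \frac{1}{3}\right) \left(8 + 1\right)\right)^{2} = \left(36 + \frac{1}{4} \left(- \frac{1}{3}\right) 9\right)^{2} = \left(36 - \frac{3}{4}\right)^{2} = \left(\frac{141}{4}\right)^{2} = \frac{19881}{16}$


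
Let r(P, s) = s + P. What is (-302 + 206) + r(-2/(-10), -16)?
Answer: -559/5 ≈ -111.80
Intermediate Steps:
r(P, s) = P + s
(-302 + 206) + r(-2/(-10), -16) = (-302 + 206) + (-2/(-10) - 16) = -96 + (-2*(-⅒) - 16) = -96 + (⅕ - 16) = -96 - 79/5 = -559/5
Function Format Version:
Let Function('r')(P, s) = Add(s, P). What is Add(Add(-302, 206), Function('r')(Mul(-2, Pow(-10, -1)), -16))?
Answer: Rational(-559, 5) ≈ -111.80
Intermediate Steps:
Function('r')(P, s) = Add(P, s)
Add(Add(-302, 206), Function('r')(Mul(-2, Pow(-10, -1)), -16)) = Add(Add(-302, 206), Add(Mul(-2, Pow(-10, -1)), -16)) = Add(-96, Add(Mul(-2, Rational(-1, 10)), -16)) = Add(-96, Add(Rational(1, 5), -16)) = Add(-96, Rational(-79, 5)) = Rational(-559, 5)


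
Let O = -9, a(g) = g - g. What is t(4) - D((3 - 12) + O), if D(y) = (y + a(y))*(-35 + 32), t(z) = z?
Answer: -50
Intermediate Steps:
a(g) = 0
D(y) = -3*y (D(y) = (y + 0)*(-35 + 32) = y*(-3) = -3*y)
t(4) - D((3 - 12) + O) = 4 - (-3)*((3 - 12) - 9) = 4 - (-3)*(-9 - 9) = 4 - (-3)*(-18) = 4 - 1*54 = 4 - 54 = -50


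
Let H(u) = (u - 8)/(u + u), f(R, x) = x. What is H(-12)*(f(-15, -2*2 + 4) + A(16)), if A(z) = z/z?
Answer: 5/6 ≈ 0.83333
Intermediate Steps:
A(z) = 1
H(u) = (-8 + u)/(2*u) (H(u) = (-8 + u)/((2*u)) = (-8 + u)*(1/(2*u)) = (-8 + u)/(2*u))
H(-12)*(f(-15, -2*2 + 4) + A(16)) = ((1/2)*(-8 - 12)/(-12))*((-2*2 + 4) + 1) = ((1/2)*(-1/12)*(-20))*((-4 + 4) + 1) = 5*(0 + 1)/6 = (5/6)*1 = 5/6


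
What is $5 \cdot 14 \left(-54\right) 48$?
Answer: $-181440$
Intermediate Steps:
$5 \cdot 14 \left(-54\right) 48 = 70 \left(-54\right) 48 = \left(-3780\right) 48 = -181440$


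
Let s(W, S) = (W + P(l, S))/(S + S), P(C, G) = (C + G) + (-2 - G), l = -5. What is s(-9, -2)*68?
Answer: 272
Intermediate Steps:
P(C, G) = -2 + C
s(W, S) = (-7 + W)/(2*S) (s(W, S) = (W + (-2 - 5))/(S + S) = (W - 7)/((2*S)) = (-7 + W)*(1/(2*S)) = (-7 + W)/(2*S))
s(-9, -2)*68 = ((½)*(-7 - 9)/(-2))*68 = ((½)*(-½)*(-16))*68 = 4*68 = 272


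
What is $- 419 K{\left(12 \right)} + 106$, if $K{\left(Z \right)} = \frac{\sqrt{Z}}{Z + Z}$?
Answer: $106 - \frac{419 \sqrt{3}}{12} \approx 45.523$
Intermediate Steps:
$K{\left(Z \right)} = \frac{1}{2 \sqrt{Z}}$ ($K{\left(Z \right)} = \frac{\sqrt{Z}}{2 Z} = \frac{1}{2 Z} \sqrt{Z} = \frac{1}{2 \sqrt{Z}}$)
$- 419 K{\left(12 \right)} + 106 = - 419 \frac{1}{2 \cdot 2 \sqrt{3}} + 106 = - 419 \frac{\frac{1}{6} \sqrt{3}}{2} + 106 = - 419 \frac{\sqrt{3}}{12} + 106 = - \frac{419 \sqrt{3}}{12} + 106 = 106 - \frac{419 \sqrt{3}}{12}$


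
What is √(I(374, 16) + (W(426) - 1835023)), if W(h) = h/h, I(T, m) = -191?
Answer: I*√1835213 ≈ 1354.7*I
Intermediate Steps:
W(h) = 1
√(I(374, 16) + (W(426) - 1835023)) = √(-191 + (1 - 1835023)) = √(-191 - 1835022) = √(-1835213) = I*√1835213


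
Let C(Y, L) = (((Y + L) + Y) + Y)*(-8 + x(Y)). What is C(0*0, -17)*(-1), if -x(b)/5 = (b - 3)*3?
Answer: 629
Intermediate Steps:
x(b) = 45 - 15*b (x(b) = -5*(b - 3)*3 = -5*(-3 + b)*3 = -5*(-9 + 3*b) = 45 - 15*b)
C(Y, L) = (37 - 15*Y)*(L + 3*Y) (C(Y, L) = (((Y + L) + Y) + Y)*(-8 + (45 - 15*Y)) = (((L + Y) + Y) + Y)*(37 - 15*Y) = ((L + 2*Y) + Y)*(37 - 15*Y) = (L + 3*Y)*(37 - 15*Y) = (37 - 15*Y)*(L + 3*Y))
C(0*0, -17)*(-1) = (-45*(0*0)**2 + 37*(-17) + 111*(0*0) - 15*(-17)*0*0)*(-1) = (-45*0**2 - 629 + 111*0 - 15*(-17)*0)*(-1) = (-45*0 - 629 + 0 + 0)*(-1) = (0 - 629 + 0 + 0)*(-1) = -629*(-1) = 629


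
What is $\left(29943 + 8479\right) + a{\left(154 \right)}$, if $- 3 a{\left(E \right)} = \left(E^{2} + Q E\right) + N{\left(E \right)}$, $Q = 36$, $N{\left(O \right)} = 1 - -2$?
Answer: $\frac{86003}{3} \approx 28668.0$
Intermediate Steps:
$N{\left(O \right)} = 3$ ($N{\left(O \right)} = 1 + 2 = 3$)
$a{\left(E \right)} = -1 - 12 E - \frac{E^{2}}{3}$ ($a{\left(E \right)} = - \frac{\left(E^{2} + 36 E\right) + 3}{3} = - \frac{3 + E^{2} + 36 E}{3} = -1 - 12 E - \frac{E^{2}}{3}$)
$\left(29943 + 8479\right) + a{\left(154 \right)} = \left(29943 + 8479\right) - \left(1849 + \frac{23716}{3}\right) = 38422 - \frac{29263}{3} = \frac{86003}{3}$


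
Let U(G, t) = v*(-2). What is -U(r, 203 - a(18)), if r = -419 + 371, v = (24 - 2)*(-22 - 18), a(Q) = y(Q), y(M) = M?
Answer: -1760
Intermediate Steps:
a(Q) = Q
v = -880 (v = 22*(-40) = -880)
r = -48
U(G, t) = 1760 (U(G, t) = -880*(-2) = 1760)
-U(r, 203 - a(18)) = -1*1760 = -1760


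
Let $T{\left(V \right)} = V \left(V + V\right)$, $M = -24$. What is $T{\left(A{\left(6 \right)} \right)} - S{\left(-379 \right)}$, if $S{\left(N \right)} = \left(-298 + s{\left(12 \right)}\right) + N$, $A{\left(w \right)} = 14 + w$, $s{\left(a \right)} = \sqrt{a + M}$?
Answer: $1477 - 2 i \sqrt{3} \approx 1477.0 - 3.4641 i$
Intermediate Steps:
$s{\left(a \right)} = \sqrt{-24 + a}$ ($s{\left(a \right)} = \sqrt{a - 24} = \sqrt{-24 + a}$)
$S{\left(N \right)} = -298 + N + 2 i \sqrt{3}$ ($S{\left(N \right)} = \left(-298 + \sqrt{-24 + 12}\right) + N = \left(-298 + \sqrt{-12}\right) + N = \left(-298 + 2 i \sqrt{3}\right) + N = -298 + N + 2 i \sqrt{3}$)
$T{\left(V \right)} = 2 V^{2}$ ($T{\left(V \right)} = V 2 V = 2 V^{2}$)
$T{\left(A{\left(6 \right)} \right)} - S{\left(-379 \right)} = 2 \left(14 + 6\right)^{2} - \left(-298 - 379 + 2 i \sqrt{3}\right) = 2 \cdot 20^{2} - \left(-677 + 2 i \sqrt{3}\right) = 2 \cdot 400 + \left(677 - 2 i \sqrt{3}\right) = 800 + \left(677 - 2 i \sqrt{3}\right) = 1477 - 2 i \sqrt{3}$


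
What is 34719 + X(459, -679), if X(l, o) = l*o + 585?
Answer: -276357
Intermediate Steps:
X(l, o) = 585 + l*o
34719 + X(459, -679) = 34719 + (585 + 459*(-679)) = 34719 + (585 - 311661) = 34719 - 311076 = -276357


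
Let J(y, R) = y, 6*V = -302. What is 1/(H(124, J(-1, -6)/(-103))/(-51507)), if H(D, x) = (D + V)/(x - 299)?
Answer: 4758628716/22763 ≈ 2.0905e+5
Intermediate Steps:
V = -151/3 (V = (⅙)*(-302) = -151/3 ≈ -50.333)
H(D, x) = (-151/3 + D)/(-299 + x) (H(D, x) = (D - 151/3)/(x - 299) = (-151/3 + D)/(-299 + x))
1/(H(124, J(-1, -6)/(-103))/(-51507)) = 1/(((-151/3 + 124)/(-299 - 1/(-103)))/(-51507)) = 1/(((221/3)/(-299 - 1*(-1/103)))*(-1/51507)) = 1/(((221/3)/(-299 + 1/103))*(-1/51507)) = 1/(((221/3)/(-30796/103))*(-1/51507)) = 1/(-103/30796*221/3*(-1/51507)) = 1/(-22763/92388*(-1/51507)) = 1/(22763/4758628716) = 4758628716/22763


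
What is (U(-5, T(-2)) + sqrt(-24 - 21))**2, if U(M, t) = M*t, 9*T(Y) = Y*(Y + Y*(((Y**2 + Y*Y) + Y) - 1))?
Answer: 1195/9 - 80*I*sqrt(5) ≈ 132.78 - 178.89*I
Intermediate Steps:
T(Y) = Y*(Y + Y*(-1 + Y + 2*Y**2))/9 (T(Y) = (Y*(Y + Y*(((Y**2 + Y*Y) + Y) - 1)))/9 = (Y*(Y + Y*(((Y**2 + Y**2) + Y) - 1)))/9 = (Y*(Y + Y*((2*Y**2 + Y) - 1)))/9 = (Y*(Y + Y*((Y + 2*Y**2) - 1)))/9 = (Y*(Y + Y*(-1 + Y + 2*Y**2)))/9 = Y*(Y + Y*(-1 + Y + 2*Y**2))/9)
(U(-5, T(-2)) + sqrt(-24 - 21))**2 = (-5*(-2)**3*(1 + 2*(-2))/9 + sqrt(-24 - 21))**2 = (-5*(-8)*(1 - 4)/9 + sqrt(-45))**2 = (-5*(-8)*(-3)/9 + 3*I*sqrt(5))**2 = (-5*8/3 + 3*I*sqrt(5))**2 = (-40/3 + 3*I*sqrt(5))**2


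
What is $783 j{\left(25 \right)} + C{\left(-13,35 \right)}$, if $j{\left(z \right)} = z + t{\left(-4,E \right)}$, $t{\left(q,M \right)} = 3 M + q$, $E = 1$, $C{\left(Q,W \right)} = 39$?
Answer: $18831$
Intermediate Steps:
$t{\left(q,M \right)} = q + 3 M$
$j{\left(z \right)} = -1 + z$ ($j{\left(z \right)} = z + \left(-4 + 3 \cdot 1\right) = z + \left(-4 + 3\right) = z - 1 = -1 + z$)
$783 j{\left(25 \right)} + C{\left(-13,35 \right)} = 783 \left(-1 + 25\right) + 39 = 783 \cdot 24 + 39 = 18792 + 39 = 18831$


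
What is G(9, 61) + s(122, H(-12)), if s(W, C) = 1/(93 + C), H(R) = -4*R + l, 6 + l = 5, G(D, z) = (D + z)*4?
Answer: 39201/140 ≈ 280.01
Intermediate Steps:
G(D, z) = 4*D + 4*z
l = -1 (l = -6 + 5 = -1)
H(R) = -1 - 4*R (H(R) = -4*R - 1 = -1 - 4*R)
G(9, 61) + s(122, H(-12)) = (4*9 + 4*61) + 1/(93 + (-1 - 4*(-12))) = (36 + 244) + 1/(93 + (-1 + 48)) = 280 + 1/(93 + 47) = 280 + 1/140 = 39201/140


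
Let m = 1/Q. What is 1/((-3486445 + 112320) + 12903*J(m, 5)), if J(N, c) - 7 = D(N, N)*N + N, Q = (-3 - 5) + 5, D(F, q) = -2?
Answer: -1/3279503 ≈ -3.0492e-7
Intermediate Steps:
Q = -3 (Q = -8 + 5 = -3)
m = -⅓ (m = 1/(-3) = -⅓ ≈ -0.33333)
J(N, c) = 7 - N (J(N, c) = 7 + (-2*N + N) = 7 - N)
1/((-3486445 + 112320) + 12903*J(m, 5)) = 1/((-3486445 + 112320) + 12903*(7 - 1*(-⅓))) = 1/(-3374125 + 12903*(7 + ⅓)) = 1/(-3374125 + 12903*(22/3)) = 1/(-3374125 + 94622) = 1/(-3279503) = -1/3279503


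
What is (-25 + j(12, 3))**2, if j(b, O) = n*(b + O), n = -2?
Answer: 3025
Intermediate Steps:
j(b, O) = -2*O - 2*b (j(b, O) = -2*(b + O) = -2*(O + b) = -2*O - 2*b)
(-25 + j(12, 3))**2 = (-25 + (-2*3 - 2*12))**2 = (-25 + (-6 - 24))**2 = (-25 - 30)**2 = (-55)**2 = 3025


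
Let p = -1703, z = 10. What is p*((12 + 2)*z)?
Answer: -238420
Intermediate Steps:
p*((12 + 2)*z) = -1703*(12 + 2)*10 = -23842*10 = -1703*140 = -238420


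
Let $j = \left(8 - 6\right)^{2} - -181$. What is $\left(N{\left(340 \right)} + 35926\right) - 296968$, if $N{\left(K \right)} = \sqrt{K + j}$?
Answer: $-261042 + 5 \sqrt{21} \approx -2.6102 \cdot 10^{5}$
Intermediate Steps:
$j = 185$ ($j = 2^{2} + 181 = 4 + 181 = 185$)
$N{\left(K \right)} = \sqrt{185 + K}$ ($N{\left(K \right)} = \sqrt{K + 185} = \sqrt{185 + K}$)
$\left(N{\left(340 \right)} + 35926\right) - 296968 = \left(\sqrt{185 + 340} + 35926\right) - 296968 = \left(\sqrt{525} + 35926\right) - 296968 = \left(5 \sqrt{21} + 35926\right) - 296968 = \left(35926 + 5 \sqrt{21}\right) - 296968 = -261042 + 5 \sqrt{21}$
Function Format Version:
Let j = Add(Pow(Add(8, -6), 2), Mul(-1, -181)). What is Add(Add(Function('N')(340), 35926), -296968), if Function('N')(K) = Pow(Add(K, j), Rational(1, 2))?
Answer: Add(-261042, Mul(5, Pow(21, Rational(1, 2)))) ≈ -2.6102e+5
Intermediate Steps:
j = 185 (j = Add(Pow(2, 2), 181) = Add(4, 181) = 185)
Function('N')(K) = Pow(Add(185, K), Rational(1, 2)) (Function('N')(K) = Pow(Add(K, 185), Rational(1, 2)) = Pow(Add(185, K), Rational(1, 2)))
Add(Add(Function('N')(340), 35926), -296968) = Add(Add(Pow(Add(185, 340), Rational(1, 2)), 35926), -296968) = Add(Add(Pow(525, Rational(1, 2)), 35926), -296968) = Add(Add(Mul(5, Pow(21, Rational(1, 2))), 35926), -296968) = Add(Add(35926, Mul(5, Pow(21, Rational(1, 2)))), -296968) = Add(-261042, Mul(5, Pow(21, Rational(1, 2))))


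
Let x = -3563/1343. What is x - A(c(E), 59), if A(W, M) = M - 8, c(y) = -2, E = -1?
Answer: -72056/1343 ≈ -53.653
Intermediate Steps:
x = -3563/1343 (x = -3563*1/1343 = -3563/1343 ≈ -2.6530)
A(W, M) = -8 + M
x - A(c(E), 59) = -3563/1343 - (-8 + 59) = -3563/1343 - 1*51 = -3563/1343 - 51 = -72056/1343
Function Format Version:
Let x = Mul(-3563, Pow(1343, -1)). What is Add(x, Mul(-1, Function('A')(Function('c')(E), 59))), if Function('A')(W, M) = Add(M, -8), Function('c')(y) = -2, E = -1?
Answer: Rational(-72056, 1343) ≈ -53.653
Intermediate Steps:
x = Rational(-3563, 1343) (x = Mul(-3563, Rational(1, 1343)) = Rational(-3563, 1343) ≈ -2.6530)
Function('A')(W, M) = Add(-8, M)
Add(x, Mul(-1, Function('A')(Function('c')(E), 59))) = Add(Rational(-3563, 1343), Mul(-1, Add(-8, 59))) = Add(Rational(-3563, 1343), Mul(-1, 51)) = Add(Rational(-3563, 1343), -51) = Rational(-72056, 1343)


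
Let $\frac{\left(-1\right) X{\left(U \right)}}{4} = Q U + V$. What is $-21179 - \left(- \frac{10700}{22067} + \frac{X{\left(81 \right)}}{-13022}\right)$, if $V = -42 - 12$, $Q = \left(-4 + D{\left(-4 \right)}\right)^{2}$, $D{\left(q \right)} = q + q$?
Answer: $- \frac{3043404109463}{143678237} \approx -21182.0$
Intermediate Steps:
$D{\left(q \right)} = 2 q$
$Q = 144$ ($Q = \left(-4 + 2 \left(-4\right)\right)^{2} = \left(-4 - 8\right)^{2} = \left(-12\right)^{2} = 144$)
$V = -54$
$X{\left(U \right)} = 216 - 576 U$ ($X{\left(U \right)} = - 4 \left(144 U - 54\right) = - 4 \left(-54 + 144 U\right) = 216 - 576 U$)
$-21179 - \left(- \frac{10700}{22067} + \frac{X{\left(81 \right)}}{-13022}\right) = -21179 - \left(- \frac{10700}{22067} + \frac{216 - 46656}{-13022}\right) = -21179 - \left(\left(-10700\right) \frac{1}{22067} + \left(216 - 46656\right) \left(- \frac{1}{13022}\right)\right) = -21179 - \left(- \frac{10700}{22067} - - \frac{23220}{6511}\right) = -21179 - \left(- \frac{10700}{22067} + \frac{23220}{6511}\right) = -21179 - \frac{442728040}{143678237} = - \frac{3043404109463}{143678237}$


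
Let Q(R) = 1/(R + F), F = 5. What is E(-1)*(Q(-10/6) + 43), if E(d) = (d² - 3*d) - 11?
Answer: -3031/10 ≈ -303.10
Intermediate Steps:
E(d) = -11 + d² - 3*d
Q(R) = 1/(5 + R) (Q(R) = 1/(R + 5) = 1/(5 + R))
E(-1)*(Q(-10/6) + 43) = (-11 + (-1)² - 3*(-1))*(1/(5 - 10/6) + 43) = (-11 + 1 + 3)*(1/(5 - 10*⅙) + 43) = -7*(1/(5 - 5/3) + 43) = -7*(1/(10/3) + 43) = -7*(3/10 + 43) = -7*433/10 = -3031/10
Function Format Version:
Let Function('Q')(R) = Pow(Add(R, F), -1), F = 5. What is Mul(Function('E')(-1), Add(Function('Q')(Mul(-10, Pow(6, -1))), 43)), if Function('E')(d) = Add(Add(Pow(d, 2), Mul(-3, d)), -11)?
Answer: Rational(-3031, 10) ≈ -303.10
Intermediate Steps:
Function('E')(d) = Add(-11, Pow(d, 2), Mul(-3, d))
Function('Q')(R) = Pow(Add(5, R), -1) (Function('Q')(R) = Pow(Add(R, 5), -1) = Pow(Add(5, R), -1))
Mul(Function('E')(-1), Add(Function('Q')(Mul(-10, Pow(6, -1))), 43)) = Mul(Add(-11, Pow(-1, 2), Mul(-3, -1)), Add(Pow(Add(5, Mul(-10, Pow(6, -1))), -1), 43)) = Mul(Add(-11, 1, 3), Add(Pow(Add(5, Mul(-10, Rational(1, 6))), -1), 43)) = Mul(-7, Add(Pow(Add(5, Rational(-5, 3)), -1), 43)) = Mul(-7, Add(Pow(Rational(10, 3), -1), 43)) = Mul(-7, Add(Rational(3, 10), 43)) = Mul(-7, Rational(433, 10)) = Rational(-3031, 10)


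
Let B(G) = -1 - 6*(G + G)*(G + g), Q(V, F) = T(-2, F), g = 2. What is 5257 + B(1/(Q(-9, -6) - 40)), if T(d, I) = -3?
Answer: 9719364/1849 ≈ 5256.6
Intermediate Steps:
Q(V, F) = -3
B(G) = -1 - 12*G*(2 + G) (B(G) = -1 - 6*(G + G)*(G + 2) = -1 - 6*2*G*(2 + G) = -1 - 12*G*(2 + G))
5257 + B(1/(Q(-9, -6) - 40)) = 5257 + (-1 - 24/(-3 - 40) - 12/(-3 - 40)²) = 5257 + (-1 - 24/(-43) - 12*(1/(-43))²) = 5257 + (-1 - 24*(-1/43) - 12*(-1/43)²) = 5257 + (-1 + 24/43 - 12*1/1849) = 5257 + (-1 + 24/43 - 12/1849) = 5257 - 829/1849 = 9719364/1849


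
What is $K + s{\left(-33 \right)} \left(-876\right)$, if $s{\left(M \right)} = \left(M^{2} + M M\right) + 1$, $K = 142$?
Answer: $-1908662$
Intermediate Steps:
$s{\left(M \right)} = 1 + 2 M^{2}$ ($s{\left(M \right)} = \left(M^{2} + M^{2}\right) + 1 = 2 M^{2} + 1 = 1 + 2 M^{2}$)
$K + s{\left(-33 \right)} \left(-876\right) = 142 + \left(1 + 2 \left(-33\right)^{2}\right) \left(-876\right) = 142 + \left(1 + 2 \cdot 1089\right) \left(-876\right) = 142 + \left(1 + 2178\right) \left(-876\right) = 142 + 2179 \left(-876\right) = 142 - 1908804 = -1908662$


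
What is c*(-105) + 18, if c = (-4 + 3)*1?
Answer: 123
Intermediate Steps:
c = -1 (c = -1*1 = -1)
c*(-105) + 18 = -1*(-105) + 18 = 105 + 18 = 123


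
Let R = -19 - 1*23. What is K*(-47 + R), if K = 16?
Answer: -1424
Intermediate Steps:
R = -42 (R = -19 - 23 = -42)
K*(-47 + R) = 16*(-47 - 42) = 16*(-89) = -1424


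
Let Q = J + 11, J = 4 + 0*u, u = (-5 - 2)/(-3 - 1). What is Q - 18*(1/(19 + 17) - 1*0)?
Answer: 29/2 ≈ 14.500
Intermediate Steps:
u = 7/4 (u = -7/(-4) = -7*(-¼) = 7/4 ≈ 1.7500)
J = 4 (J = 4 + 0*(7/4) = 4 + 0 = 4)
Q = 15 (Q = 4 + 11 = 15)
Q - 18*(1/(19 + 17) - 1*0) = 15 - 18*(1/(19 + 17) - 1*0) = 15 - 18*(1/36 + 0) = 15 - 18*1/36 = 15 - ½ = 29/2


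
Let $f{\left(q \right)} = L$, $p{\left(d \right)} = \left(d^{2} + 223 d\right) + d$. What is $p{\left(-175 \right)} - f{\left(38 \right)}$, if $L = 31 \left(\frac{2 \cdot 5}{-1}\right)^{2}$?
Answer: $-11675$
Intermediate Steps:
$p{\left(d \right)} = d^{2} + 224 d$
$L = 3100$ ($L = 31 \left(10 \left(-1\right)\right)^{2} = 31 \left(-10\right)^{2} = 31 \cdot 100 = 3100$)
$f{\left(q \right)} = 3100$
$p{\left(-175 \right)} - f{\left(38 \right)} = - 175 \left(224 - 175\right) - 3100 = \left(-175\right) 49 - 3100 = -8575 - 3100 = -11675$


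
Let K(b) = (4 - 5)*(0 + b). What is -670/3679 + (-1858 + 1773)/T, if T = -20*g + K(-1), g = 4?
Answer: 259785/290641 ≈ 0.89384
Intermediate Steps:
K(b) = -b
T = -79 (T = -20*4 - 1*(-1) = -80 + 1 = -79)
-670/3679 + (-1858 + 1773)/T = -670/3679 + (-1858 + 1773)/(-79) = -670*1/3679 - 85*(-1/79) = -670/3679 + 85/79 = 259785/290641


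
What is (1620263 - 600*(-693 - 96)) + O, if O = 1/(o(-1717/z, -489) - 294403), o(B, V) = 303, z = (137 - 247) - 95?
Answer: 615746288299/294100 ≈ 2.0937e+6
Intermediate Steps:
z = -205 (z = -110 - 95 = -205)
O = -1/294100 (O = 1/(303 - 294403) = 1/(-294100) = -1/294100 ≈ -3.4002e-6)
(1620263 - 600*(-693 - 96)) + O = (1620263 - 600*(-693 - 96)) - 1/294100 = (1620263 - 600*(-789)) - 1/294100 = (1620263 + 473400) - 1/294100 = 2093663 - 1/294100 = 615746288299/294100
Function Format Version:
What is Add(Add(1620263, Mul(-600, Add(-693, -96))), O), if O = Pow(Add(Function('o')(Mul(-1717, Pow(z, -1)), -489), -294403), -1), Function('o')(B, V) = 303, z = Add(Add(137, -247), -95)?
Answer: Rational(615746288299, 294100) ≈ 2.0937e+6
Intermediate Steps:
z = -205 (z = Add(-110, -95) = -205)
O = Rational(-1, 294100) (O = Pow(Add(303, -294403), -1) = Pow(-294100, -1) = Rational(-1, 294100) ≈ -3.4002e-6)
Add(Add(1620263, Mul(-600, Add(-693, -96))), O) = Add(Add(1620263, Mul(-600, Add(-693, -96))), Rational(-1, 294100)) = Add(Add(1620263, Mul(-600, -789)), Rational(-1, 294100)) = Add(Add(1620263, 473400), Rational(-1, 294100)) = Add(2093663, Rational(-1, 294100)) = Rational(615746288299, 294100)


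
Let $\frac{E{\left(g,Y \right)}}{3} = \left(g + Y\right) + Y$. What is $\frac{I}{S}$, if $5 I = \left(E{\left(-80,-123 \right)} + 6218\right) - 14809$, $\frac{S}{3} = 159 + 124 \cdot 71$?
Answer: $- \frac{9569}{134445} \approx -0.071174$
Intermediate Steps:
$E{\left(g,Y \right)} = 3 g + 6 Y$ ($E{\left(g,Y \right)} = 3 \left(\left(g + Y\right) + Y\right) = 3 \left(\left(Y + g\right) + Y\right) = 3 \left(g + 2 Y\right) = 3 g + 6 Y$)
$S = 26889$ ($S = 3 \left(159 + 124 \cdot 71\right) = 3 \left(159 + 8804\right) = 3 \cdot 8963 = 26889$)
$I = - \frac{9569}{5}$ ($I = \frac{\left(\left(3 \left(-80\right) + 6 \left(-123\right)\right) + 6218\right) - 14809}{5} = \frac{\left(\left(-240 - 738\right) + 6218\right) - 14809}{5} = \frac{\left(-978 + 6218\right) - 14809}{5} = \frac{5240 - 14809}{5} = \frac{1}{5} \left(-9569\right) = - \frac{9569}{5} \approx -1913.8$)
$\frac{I}{S} = - \frac{9569}{5 \cdot 26889} = \left(- \frac{9569}{5}\right) \frac{1}{26889} = - \frac{9569}{134445}$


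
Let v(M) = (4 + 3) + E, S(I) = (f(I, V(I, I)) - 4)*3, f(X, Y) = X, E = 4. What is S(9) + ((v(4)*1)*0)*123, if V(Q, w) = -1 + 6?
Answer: 15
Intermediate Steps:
V(Q, w) = 5
S(I) = -12 + 3*I (S(I) = (I - 4)*3 = (-4 + I)*3 = -12 + 3*I)
v(M) = 11 (v(M) = (4 + 3) + 4 = 7 + 4 = 11)
S(9) + ((v(4)*1)*0)*123 = (-12 + 3*9) + ((11*1)*0)*123 = (-12 + 27) + (11*0)*123 = 15 + 0*123 = 15 + 0 = 15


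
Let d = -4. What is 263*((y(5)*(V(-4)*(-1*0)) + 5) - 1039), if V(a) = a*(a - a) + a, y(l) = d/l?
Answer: -271942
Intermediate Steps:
y(l) = -4/l
V(a) = a (V(a) = a*0 + a = 0 + a = a)
263*((y(5)*(V(-4)*(-1*0)) + 5) - 1039) = 263*(((-4/5)*(-(-4)*0) + 5) - 1039) = 263*(((-4*1/5)*(-4*0) + 5) - 1039) = 263*((-4/5*0 + 5) - 1039) = 263*((0 + 5) - 1039) = 263*(5 - 1039) = 263*(-1034) = -271942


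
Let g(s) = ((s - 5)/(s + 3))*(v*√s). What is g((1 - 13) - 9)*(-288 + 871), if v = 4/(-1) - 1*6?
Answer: -75790*I*√21/9 ≈ -38590.0*I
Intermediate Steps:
v = -10 (v = 4*(-1) - 6 = -4 - 6 = -10)
g(s) = -10*√s*(-5 + s)/(3 + s) (g(s) = ((s - 5)/(s + 3))*(-10*√s) = ((-5 + s)/(3 + s))*(-10*√s) = -10*√s*(-5 + s)/(3 + s))
g((1 - 13) - 9)*(-288 + 871) = (10*√((1 - 13) - 9)*(5 - ((1 - 13) - 9))/(3 + ((1 - 13) - 9)))*(-288 + 871) = (10*√(-12 - 9)*(5 - (-12 - 9))/(3 + (-12 - 9)))*583 = (10*√(-21)*(5 - 1*(-21))/(3 - 21))*583 = (10*(I*√21)*(5 + 21)/(-18))*583 = (10*(I*√21)*(-1/18)*26)*583 = -130*I*√21/9*583 = -75790*I*√21/9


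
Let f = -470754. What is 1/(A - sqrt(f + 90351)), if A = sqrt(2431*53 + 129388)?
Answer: 1/(sqrt(258231) - 3*I*sqrt(42267)) ≈ 0.00079571 + 0.00096576*I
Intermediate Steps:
A = sqrt(258231) (A = sqrt(128843 + 129388) = sqrt(258231) ≈ 508.16)
1/(A - sqrt(f + 90351)) = 1/(sqrt(258231) - sqrt(-470754 + 90351)) = 1/(sqrt(258231) - sqrt(-380403)) = 1/(sqrt(258231) - 3*I*sqrt(42267))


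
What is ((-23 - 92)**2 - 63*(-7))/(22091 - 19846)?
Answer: 13666/2245 ≈ 6.0873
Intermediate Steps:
((-23 - 92)**2 - 63*(-7))/(22091 - 19846) = ((-115)**2 + 441)/2245 = (13225 + 441)*(1/2245) = 13666*(1/2245) = 13666/2245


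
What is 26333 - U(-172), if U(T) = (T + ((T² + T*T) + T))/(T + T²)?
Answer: 26331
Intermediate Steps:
U(T) = (2*T + 2*T²)/(T + T²) (U(T) = (T + ((T² + T²) + T))/(T + T²) = (T + (2*T² + T))/(T + T²) = (T + (T + 2*T²))/(T + T²) = (2*T + 2*T²)/(T + T²))
26333 - U(-172) = 26333 - 1*2 = 26333 - 2 = 26331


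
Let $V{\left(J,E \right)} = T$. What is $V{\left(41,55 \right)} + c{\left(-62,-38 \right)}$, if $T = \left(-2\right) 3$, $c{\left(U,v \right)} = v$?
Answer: $-44$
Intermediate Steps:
$T = -6$
$V{\left(J,E \right)} = -6$
$V{\left(41,55 \right)} + c{\left(-62,-38 \right)} = -6 - 38 = -44$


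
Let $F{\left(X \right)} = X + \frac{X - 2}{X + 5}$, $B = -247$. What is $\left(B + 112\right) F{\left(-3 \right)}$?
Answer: $\frac{1485}{2} \approx 742.5$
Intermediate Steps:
$F{\left(X \right)} = X + \frac{-2 + X}{5 + X}$
$\left(B + 112\right) F{\left(-3 \right)} = \left(-247 + 112\right) \frac{-2 + \left(-3\right)^{2} + 6 \left(-3\right)}{5 - 3} = - 135 \frac{-2 + 9 - 18}{2} = - 135 \cdot \frac{1}{2} \left(-11\right) = \left(-135\right) \left(- \frac{11}{2}\right) = \frac{1485}{2}$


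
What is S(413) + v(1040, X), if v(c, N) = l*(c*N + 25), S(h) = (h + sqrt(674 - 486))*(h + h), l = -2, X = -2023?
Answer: 4548928 + 1652*sqrt(47) ≈ 4.5603e+6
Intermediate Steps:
S(h) = 2*h*(h + 2*sqrt(47)) (S(h) = (h + sqrt(188))*(2*h) = (h + 2*sqrt(47))*(2*h) = 2*h*(h + 2*sqrt(47)))
v(c, N) = -50 - 2*N*c (v(c, N) = -2*(c*N + 25) = -2*(N*c + 25) = -2*(25 + N*c) = -50 - 2*N*c)
S(413) + v(1040, X) = 2*413*(413 + 2*sqrt(47)) + (-50 - 2*(-2023)*1040) = (341138 + 1652*sqrt(47)) + (-50 + 4207840) = (341138 + 1652*sqrt(47)) + 4207790 = 4548928 + 1652*sqrt(47)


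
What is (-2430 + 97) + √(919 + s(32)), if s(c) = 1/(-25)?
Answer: -2333 + √22974/5 ≈ -2302.7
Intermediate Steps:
s(c) = -1/25
(-2430 + 97) + √(919 + s(32)) = (-2430 + 97) + √(919 - 1/25) = -2333 + √(22974/25) = -2333 + √22974/5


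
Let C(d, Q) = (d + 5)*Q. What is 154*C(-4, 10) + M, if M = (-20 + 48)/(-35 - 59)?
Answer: 72366/47 ≈ 1539.7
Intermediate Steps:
C(d, Q) = Q*(5 + d) (C(d, Q) = (5 + d)*Q = Q*(5 + d))
M = -14/47 (M = 28/(-94) = 28*(-1/94) = -14/47 ≈ -0.29787)
154*C(-4, 10) + M = 154*(10*(5 - 4)) - 14/47 = 154*(10*1) - 14/47 = 154*10 - 14/47 = 1540 - 14/47 = 72366/47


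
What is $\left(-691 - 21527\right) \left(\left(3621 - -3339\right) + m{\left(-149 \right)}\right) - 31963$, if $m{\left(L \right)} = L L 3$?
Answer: $-1634454697$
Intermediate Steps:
$m{\left(L \right)} = 3 L^{2}$ ($m{\left(L \right)} = L^{2} \cdot 3 = 3 L^{2}$)
$\left(-691 - 21527\right) \left(\left(3621 - -3339\right) + m{\left(-149 \right)}\right) - 31963 = \left(-691 - 21527\right) \left(\left(3621 - -3339\right) + 3 \left(-149\right)^{2}\right) - 31963 = - 22218 \left(\left(3621 + 3339\right) + 3 \cdot 22201\right) - 31963 = - 22218 \left(6960 + 66603\right) - 31963 = \left(-22218\right) 73563 - 31963 = -1634422734 - 31963 = -1634454697$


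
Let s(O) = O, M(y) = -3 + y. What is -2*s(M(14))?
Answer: -22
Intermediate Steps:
-2*s(M(14)) = -2*(-3 + 14) = -2*11 = -22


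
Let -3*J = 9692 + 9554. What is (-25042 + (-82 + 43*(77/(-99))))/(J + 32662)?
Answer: -226417/236220 ≈ -0.95850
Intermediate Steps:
J = -19246/3 (J = -(9692 + 9554)/3 = -⅓*19246 = -19246/3 ≈ -6415.3)
(-25042 + (-82 + 43*(77/(-99))))/(J + 32662) = (-25042 + (-82 + 43*(77/(-99))))/(-19246/3 + 32662) = (-25042 + (-82 + 43*(77*(-1/99))))/(78740/3) = (-25042 + (-82 + 43*(-7/9)))*(3/78740) = (-25042 + (-82 - 301/9))*(3/78740) = (-25042 - 1039/9)*(3/78740) = -226417/9*3/78740 = -226417/236220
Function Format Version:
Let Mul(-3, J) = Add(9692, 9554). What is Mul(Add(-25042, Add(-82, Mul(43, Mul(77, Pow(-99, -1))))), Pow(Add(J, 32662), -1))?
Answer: Rational(-226417, 236220) ≈ -0.95850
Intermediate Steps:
J = Rational(-19246, 3) (J = Mul(Rational(-1, 3), Add(9692, 9554)) = Mul(Rational(-1, 3), 19246) = Rational(-19246, 3) ≈ -6415.3)
Mul(Add(-25042, Add(-82, Mul(43, Mul(77, Pow(-99, -1))))), Pow(Add(J, 32662), -1)) = Mul(Add(-25042, Add(-82, Mul(43, Mul(77, Pow(-99, -1))))), Pow(Add(Rational(-19246, 3), 32662), -1)) = Mul(Add(-25042, Add(-82, Mul(43, Mul(77, Rational(-1, 99))))), Pow(Rational(78740, 3), -1)) = Mul(Add(-25042, Add(-82, Mul(43, Rational(-7, 9)))), Rational(3, 78740)) = Mul(Add(-25042, Add(-82, Rational(-301, 9))), Rational(3, 78740)) = Mul(Add(-25042, Rational(-1039, 9)), Rational(3, 78740)) = Mul(Rational(-226417, 9), Rational(3, 78740)) = Rational(-226417, 236220)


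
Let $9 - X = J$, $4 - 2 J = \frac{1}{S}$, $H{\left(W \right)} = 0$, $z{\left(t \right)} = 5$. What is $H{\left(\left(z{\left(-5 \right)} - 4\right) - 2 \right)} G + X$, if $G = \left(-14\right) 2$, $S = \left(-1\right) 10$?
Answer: $\frac{139}{20} \approx 6.95$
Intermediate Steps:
$S = -10$
$G = -28$
$J = \frac{41}{20}$ ($J = 2 - \frac{1}{2 \left(-10\right)} = 2 - - \frac{1}{20} = 2 + \frac{1}{20} = \frac{41}{20} \approx 2.05$)
$X = \frac{139}{20}$ ($X = 9 - \frac{41}{20} = \frac{139}{20} \approx 6.95$)
$H{\left(\left(z{\left(-5 \right)} - 4\right) - 2 \right)} G + X = 0 \left(-28\right) + \frac{139}{20} = 0 + \frac{139}{20} = \frac{139}{20}$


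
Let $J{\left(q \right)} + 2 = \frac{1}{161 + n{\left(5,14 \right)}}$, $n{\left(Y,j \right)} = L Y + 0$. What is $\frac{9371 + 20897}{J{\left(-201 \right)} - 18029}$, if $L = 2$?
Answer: $- \frac{1293957}{770825} \approx -1.6787$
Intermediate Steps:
$n{\left(Y,j \right)} = 2 Y$ ($n{\left(Y,j \right)} = 2 Y + 0 = 2 Y$)
$J{\left(q \right)} = - \frac{341}{171}$ ($J{\left(q \right)} = -2 + \frac{1}{161 + 2 \cdot 5} = -2 + \frac{1}{161 + 10} = -2 + \frac{1}{171} = - \frac{341}{171}$)
$\frac{9371 + 20897}{J{\left(-201 \right)} - 18029} = \frac{9371 + 20897}{- \frac{341}{171} - 18029} = \frac{30268}{- \frac{3083300}{171}} = 30268 \left(- \frac{171}{3083300}\right) = - \frac{1293957}{770825}$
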